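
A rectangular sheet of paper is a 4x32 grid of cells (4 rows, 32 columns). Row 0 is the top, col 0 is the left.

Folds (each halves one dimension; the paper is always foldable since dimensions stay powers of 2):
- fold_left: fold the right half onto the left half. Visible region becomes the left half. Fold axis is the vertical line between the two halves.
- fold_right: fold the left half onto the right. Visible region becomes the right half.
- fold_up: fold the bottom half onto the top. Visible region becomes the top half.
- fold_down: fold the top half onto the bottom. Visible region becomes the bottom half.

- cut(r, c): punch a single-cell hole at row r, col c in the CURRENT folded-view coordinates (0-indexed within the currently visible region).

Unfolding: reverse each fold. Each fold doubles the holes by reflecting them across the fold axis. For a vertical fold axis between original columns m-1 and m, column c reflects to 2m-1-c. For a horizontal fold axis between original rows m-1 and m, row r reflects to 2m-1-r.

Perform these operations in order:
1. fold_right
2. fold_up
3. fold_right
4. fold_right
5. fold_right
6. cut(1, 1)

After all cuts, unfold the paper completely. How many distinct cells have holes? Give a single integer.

Op 1 fold_right: fold axis v@16; visible region now rows[0,4) x cols[16,32) = 4x16
Op 2 fold_up: fold axis h@2; visible region now rows[0,2) x cols[16,32) = 2x16
Op 3 fold_right: fold axis v@24; visible region now rows[0,2) x cols[24,32) = 2x8
Op 4 fold_right: fold axis v@28; visible region now rows[0,2) x cols[28,32) = 2x4
Op 5 fold_right: fold axis v@30; visible region now rows[0,2) x cols[30,32) = 2x2
Op 6 cut(1, 1): punch at orig (1,31); cuts so far [(1, 31)]; region rows[0,2) x cols[30,32) = 2x2
Unfold 1 (reflect across v@30): 2 holes -> [(1, 28), (1, 31)]
Unfold 2 (reflect across v@28): 4 holes -> [(1, 24), (1, 27), (1, 28), (1, 31)]
Unfold 3 (reflect across v@24): 8 holes -> [(1, 16), (1, 19), (1, 20), (1, 23), (1, 24), (1, 27), (1, 28), (1, 31)]
Unfold 4 (reflect across h@2): 16 holes -> [(1, 16), (1, 19), (1, 20), (1, 23), (1, 24), (1, 27), (1, 28), (1, 31), (2, 16), (2, 19), (2, 20), (2, 23), (2, 24), (2, 27), (2, 28), (2, 31)]
Unfold 5 (reflect across v@16): 32 holes -> [(1, 0), (1, 3), (1, 4), (1, 7), (1, 8), (1, 11), (1, 12), (1, 15), (1, 16), (1, 19), (1, 20), (1, 23), (1, 24), (1, 27), (1, 28), (1, 31), (2, 0), (2, 3), (2, 4), (2, 7), (2, 8), (2, 11), (2, 12), (2, 15), (2, 16), (2, 19), (2, 20), (2, 23), (2, 24), (2, 27), (2, 28), (2, 31)]

Answer: 32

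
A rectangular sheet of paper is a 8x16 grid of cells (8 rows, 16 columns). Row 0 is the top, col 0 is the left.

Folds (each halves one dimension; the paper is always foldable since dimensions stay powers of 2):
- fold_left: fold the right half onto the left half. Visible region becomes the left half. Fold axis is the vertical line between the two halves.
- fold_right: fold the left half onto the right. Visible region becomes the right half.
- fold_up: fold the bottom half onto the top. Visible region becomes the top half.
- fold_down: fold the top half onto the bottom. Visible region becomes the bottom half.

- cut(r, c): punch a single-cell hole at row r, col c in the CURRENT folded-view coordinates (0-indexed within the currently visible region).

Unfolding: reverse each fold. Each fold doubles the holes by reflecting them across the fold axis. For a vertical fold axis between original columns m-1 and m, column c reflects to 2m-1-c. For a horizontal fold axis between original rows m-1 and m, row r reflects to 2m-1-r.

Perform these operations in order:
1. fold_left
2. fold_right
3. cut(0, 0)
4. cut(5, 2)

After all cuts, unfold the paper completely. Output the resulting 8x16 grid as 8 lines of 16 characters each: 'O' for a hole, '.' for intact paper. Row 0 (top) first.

Op 1 fold_left: fold axis v@8; visible region now rows[0,8) x cols[0,8) = 8x8
Op 2 fold_right: fold axis v@4; visible region now rows[0,8) x cols[4,8) = 8x4
Op 3 cut(0, 0): punch at orig (0,4); cuts so far [(0, 4)]; region rows[0,8) x cols[4,8) = 8x4
Op 4 cut(5, 2): punch at orig (5,6); cuts so far [(0, 4), (5, 6)]; region rows[0,8) x cols[4,8) = 8x4
Unfold 1 (reflect across v@4): 4 holes -> [(0, 3), (0, 4), (5, 1), (5, 6)]
Unfold 2 (reflect across v@8): 8 holes -> [(0, 3), (0, 4), (0, 11), (0, 12), (5, 1), (5, 6), (5, 9), (5, 14)]

Answer: ...OO......OO...
................
................
................
................
.O....O..O....O.
................
................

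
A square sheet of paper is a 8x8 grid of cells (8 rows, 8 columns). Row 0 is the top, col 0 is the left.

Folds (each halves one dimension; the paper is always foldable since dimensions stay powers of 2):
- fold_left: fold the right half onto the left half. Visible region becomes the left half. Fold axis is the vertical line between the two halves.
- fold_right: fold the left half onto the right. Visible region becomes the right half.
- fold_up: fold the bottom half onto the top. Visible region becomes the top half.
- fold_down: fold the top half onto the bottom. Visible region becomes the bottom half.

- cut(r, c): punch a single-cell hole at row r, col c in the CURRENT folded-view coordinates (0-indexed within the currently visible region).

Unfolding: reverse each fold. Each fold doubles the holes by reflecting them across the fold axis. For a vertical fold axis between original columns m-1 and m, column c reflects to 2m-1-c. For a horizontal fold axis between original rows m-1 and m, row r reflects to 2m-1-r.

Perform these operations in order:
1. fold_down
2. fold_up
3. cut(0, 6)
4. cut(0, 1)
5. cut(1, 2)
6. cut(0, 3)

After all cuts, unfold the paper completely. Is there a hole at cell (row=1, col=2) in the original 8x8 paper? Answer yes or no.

Answer: yes

Derivation:
Op 1 fold_down: fold axis h@4; visible region now rows[4,8) x cols[0,8) = 4x8
Op 2 fold_up: fold axis h@6; visible region now rows[4,6) x cols[0,8) = 2x8
Op 3 cut(0, 6): punch at orig (4,6); cuts so far [(4, 6)]; region rows[4,6) x cols[0,8) = 2x8
Op 4 cut(0, 1): punch at orig (4,1); cuts so far [(4, 1), (4, 6)]; region rows[4,6) x cols[0,8) = 2x8
Op 5 cut(1, 2): punch at orig (5,2); cuts so far [(4, 1), (4, 6), (5, 2)]; region rows[4,6) x cols[0,8) = 2x8
Op 6 cut(0, 3): punch at orig (4,3); cuts so far [(4, 1), (4, 3), (4, 6), (5, 2)]; region rows[4,6) x cols[0,8) = 2x8
Unfold 1 (reflect across h@6): 8 holes -> [(4, 1), (4, 3), (4, 6), (5, 2), (6, 2), (7, 1), (7, 3), (7, 6)]
Unfold 2 (reflect across h@4): 16 holes -> [(0, 1), (0, 3), (0, 6), (1, 2), (2, 2), (3, 1), (3, 3), (3, 6), (4, 1), (4, 3), (4, 6), (5, 2), (6, 2), (7, 1), (7, 3), (7, 6)]
Holes: [(0, 1), (0, 3), (0, 6), (1, 2), (2, 2), (3, 1), (3, 3), (3, 6), (4, 1), (4, 3), (4, 6), (5, 2), (6, 2), (7, 1), (7, 3), (7, 6)]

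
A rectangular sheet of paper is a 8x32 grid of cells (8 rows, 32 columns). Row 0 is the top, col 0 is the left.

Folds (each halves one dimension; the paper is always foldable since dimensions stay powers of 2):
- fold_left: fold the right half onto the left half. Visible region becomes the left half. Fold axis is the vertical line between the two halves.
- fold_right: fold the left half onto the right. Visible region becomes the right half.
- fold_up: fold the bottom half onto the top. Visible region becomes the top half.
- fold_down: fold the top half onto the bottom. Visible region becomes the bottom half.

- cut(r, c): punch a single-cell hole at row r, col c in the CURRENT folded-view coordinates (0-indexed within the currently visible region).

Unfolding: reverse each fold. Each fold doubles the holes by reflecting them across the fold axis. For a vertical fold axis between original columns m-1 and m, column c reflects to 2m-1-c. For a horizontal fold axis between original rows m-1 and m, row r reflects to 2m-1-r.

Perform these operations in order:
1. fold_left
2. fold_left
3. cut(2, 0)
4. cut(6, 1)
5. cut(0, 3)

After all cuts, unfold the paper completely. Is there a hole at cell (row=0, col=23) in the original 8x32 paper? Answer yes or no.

Op 1 fold_left: fold axis v@16; visible region now rows[0,8) x cols[0,16) = 8x16
Op 2 fold_left: fold axis v@8; visible region now rows[0,8) x cols[0,8) = 8x8
Op 3 cut(2, 0): punch at orig (2,0); cuts so far [(2, 0)]; region rows[0,8) x cols[0,8) = 8x8
Op 4 cut(6, 1): punch at orig (6,1); cuts so far [(2, 0), (6, 1)]; region rows[0,8) x cols[0,8) = 8x8
Op 5 cut(0, 3): punch at orig (0,3); cuts so far [(0, 3), (2, 0), (6, 1)]; region rows[0,8) x cols[0,8) = 8x8
Unfold 1 (reflect across v@8): 6 holes -> [(0, 3), (0, 12), (2, 0), (2, 15), (6, 1), (6, 14)]
Unfold 2 (reflect across v@16): 12 holes -> [(0, 3), (0, 12), (0, 19), (0, 28), (2, 0), (2, 15), (2, 16), (2, 31), (6, 1), (6, 14), (6, 17), (6, 30)]
Holes: [(0, 3), (0, 12), (0, 19), (0, 28), (2, 0), (2, 15), (2, 16), (2, 31), (6, 1), (6, 14), (6, 17), (6, 30)]

Answer: no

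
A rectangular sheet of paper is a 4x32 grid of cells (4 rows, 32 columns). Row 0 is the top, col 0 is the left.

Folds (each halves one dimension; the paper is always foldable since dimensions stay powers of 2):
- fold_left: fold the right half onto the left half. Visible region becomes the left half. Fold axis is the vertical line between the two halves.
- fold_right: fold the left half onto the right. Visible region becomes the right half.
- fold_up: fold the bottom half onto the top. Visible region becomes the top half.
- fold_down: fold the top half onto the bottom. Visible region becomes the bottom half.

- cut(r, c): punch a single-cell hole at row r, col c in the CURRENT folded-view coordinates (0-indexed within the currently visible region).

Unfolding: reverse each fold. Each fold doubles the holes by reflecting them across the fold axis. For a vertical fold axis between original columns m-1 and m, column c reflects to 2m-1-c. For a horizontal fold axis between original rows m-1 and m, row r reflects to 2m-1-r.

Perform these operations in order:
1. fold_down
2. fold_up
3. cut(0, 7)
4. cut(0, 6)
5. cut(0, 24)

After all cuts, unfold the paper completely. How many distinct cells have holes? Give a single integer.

Answer: 12

Derivation:
Op 1 fold_down: fold axis h@2; visible region now rows[2,4) x cols[0,32) = 2x32
Op 2 fold_up: fold axis h@3; visible region now rows[2,3) x cols[0,32) = 1x32
Op 3 cut(0, 7): punch at orig (2,7); cuts so far [(2, 7)]; region rows[2,3) x cols[0,32) = 1x32
Op 4 cut(0, 6): punch at orig (2,6); cuts so far [(2, 6), (2, 7)]; region rows[2,3) x cols[0,32) = 1x32
Op 5 cut(0, 24): punch at orig (2,24); cuts so far [(2, 6), (2, 7), (2, 24)]; region rows[2,3) x cols[0,32) = 1x32
Unfold 1 (reflect across h@3): 6 holes -> [(2, 6), (2, 7), (2, 24), (3, 6), (3, 7), (3, 24)]
Unfold 2 (reflect across h@2): 12 holes -> [(0, 6), (0, 7), (0, 24), (1, 6), (1, 7), (1, 24), (2, 6), (2, 7), (2, 24), (3, 6), (3, 7), (3, 24)]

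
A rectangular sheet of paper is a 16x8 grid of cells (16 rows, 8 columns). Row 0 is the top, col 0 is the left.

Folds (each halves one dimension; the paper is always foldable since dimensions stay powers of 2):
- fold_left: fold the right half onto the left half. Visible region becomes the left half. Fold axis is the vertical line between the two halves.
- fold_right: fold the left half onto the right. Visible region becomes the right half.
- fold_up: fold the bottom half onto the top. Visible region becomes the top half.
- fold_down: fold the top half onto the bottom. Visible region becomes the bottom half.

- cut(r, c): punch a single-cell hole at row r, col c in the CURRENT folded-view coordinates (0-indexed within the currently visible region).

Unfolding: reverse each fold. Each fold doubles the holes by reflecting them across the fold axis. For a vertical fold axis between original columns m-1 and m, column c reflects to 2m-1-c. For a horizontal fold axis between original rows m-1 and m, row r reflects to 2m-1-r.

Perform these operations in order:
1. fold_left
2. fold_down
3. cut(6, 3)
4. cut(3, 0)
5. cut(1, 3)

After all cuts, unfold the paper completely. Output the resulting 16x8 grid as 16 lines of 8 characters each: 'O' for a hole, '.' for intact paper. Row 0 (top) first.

Op 1 fold_left: fold axis v@4; visible region now rows[0,16) x cols[0,4) = 16x4
Op 2 fold_down: fold axis h@8; visible region now rows[8,16) x cols[0,4) = 8x4
Op 3 cut(6, 3): punch at orig (14,3); cuts so far [(14, 3)]; region rows[8,16) x cols[0,4) = 8x4
Op 4 cut(3, 0): punch at orig (11,0); cuts so far [(11, 0), (14, 3)]; region rows[8,16) x cols[0,4) = 8x4
Op 5 cut(1, 3): punch at orig (9,3); cuts so far [(9, 3), (11, 0), (14, 3)]; region rows[8,16) x cols[0,4) = 8x4
Unfold 1 (reflect across h@8): 6 holes -> [(1, 3), (4, 0), (6, 3), (9, 3), (11, 0), (14, 3)]
Unfold 2 (reflect across v@4): 12 holes -> [(1, 3), (1, 4), (4, 0), (4, 7), (6, 3), (6, 4), (9, 3), (9, 4), (11, 0), (11, 7), (14, 3), (14, 4)]

Answer: ........
...OO...
........
........
O......O
........
...OO...
........
........
...OO...
........
O......O
........
........
...OO...
........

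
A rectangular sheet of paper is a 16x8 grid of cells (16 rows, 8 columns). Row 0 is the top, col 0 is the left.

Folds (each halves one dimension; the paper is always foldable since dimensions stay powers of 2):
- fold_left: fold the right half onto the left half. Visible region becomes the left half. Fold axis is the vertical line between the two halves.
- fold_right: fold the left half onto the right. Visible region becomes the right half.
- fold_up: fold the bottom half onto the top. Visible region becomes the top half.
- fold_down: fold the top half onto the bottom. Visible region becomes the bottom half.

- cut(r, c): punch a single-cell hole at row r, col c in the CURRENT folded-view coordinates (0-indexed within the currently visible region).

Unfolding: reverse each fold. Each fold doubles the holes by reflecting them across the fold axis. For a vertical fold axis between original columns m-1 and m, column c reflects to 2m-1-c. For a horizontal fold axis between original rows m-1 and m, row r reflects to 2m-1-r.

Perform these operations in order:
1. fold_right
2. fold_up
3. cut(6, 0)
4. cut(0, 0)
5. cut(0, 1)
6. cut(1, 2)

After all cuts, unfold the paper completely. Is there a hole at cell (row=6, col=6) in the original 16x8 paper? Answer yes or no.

Op 1 fold_right: fold axis v@4; visible region now rows[0,16) x cols[4,8) = 16x4
Op 2 fold_up: fold axis h@8; visible region now rows[0,8) x cols[4,8) = 8x4
Op 3 cut(6, 0): punch at orig (6,4); cuts so far [(6, 4)]; region rows[0,8) x cols[4,8) = 8x4
Op 4 cut(0, 0): punch at orig (0,4); cuts so far [(0, 4), (6, 4)]; region rows[0,8) x cols[4,8) = 8x4
Op 5 cut(0, 1): punch at orig (0,5); cuts so far [(0, 4), (0, 5), (6, 4)]; region rows[0,8) x cols[4,8) = 8x4
Op 6 cut(1, 2): punch at orig (1,6); cuts so far [(0, 4), (0, 5), (1, 6), (6, 4)]; region rows[0,8) x cols[4,8) = 8x4
Unfold 1 (reflect across h@8): 8 holes -> [(0, 4), (0, 5), (1, 6), (6, 4), (9, 4), (14, 6), (15, 4), (15, 5)]
Unfold 2 (reflect across v@4): 16 holes -> [(0, 2), (0, 3), (0, 4), (0, 5), (1, 1), (1, 6), (6, 3), (6, 4), (9, 3), (9, 4), (14, 1), (14, 6), (15, 2), (15, 3), (15, 4), (15, 5)]
Holes: [(0, 2), (0, 3), (0, 4), (0, 5), (1, 1), (1, 6), (6, 3), (6, 4), (9, 3), (9, 4), (14, 1), (14, 6), (15, 2), (15, 3), (15, 4), (15, 5)]

Answer: no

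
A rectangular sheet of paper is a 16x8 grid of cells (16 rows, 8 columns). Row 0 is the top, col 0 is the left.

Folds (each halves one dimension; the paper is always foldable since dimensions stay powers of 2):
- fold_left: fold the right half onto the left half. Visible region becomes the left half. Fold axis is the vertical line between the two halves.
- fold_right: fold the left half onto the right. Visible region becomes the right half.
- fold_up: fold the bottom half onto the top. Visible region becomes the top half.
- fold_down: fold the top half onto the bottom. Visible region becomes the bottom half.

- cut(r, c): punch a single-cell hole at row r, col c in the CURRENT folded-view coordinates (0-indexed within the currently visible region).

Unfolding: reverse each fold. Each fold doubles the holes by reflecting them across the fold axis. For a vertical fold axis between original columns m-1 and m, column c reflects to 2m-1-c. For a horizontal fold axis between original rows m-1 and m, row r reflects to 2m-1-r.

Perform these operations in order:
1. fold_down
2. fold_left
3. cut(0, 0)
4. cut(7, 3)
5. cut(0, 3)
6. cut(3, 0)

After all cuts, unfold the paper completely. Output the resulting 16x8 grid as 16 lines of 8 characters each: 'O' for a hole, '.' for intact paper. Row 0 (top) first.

Answer: ...OO...
........
........
........
O......O
........
........
O..OO..O
O..OO..O
........
........
O......O
........
........
........
...OO...

Derivation:
Op 1 fold_down: fold axis h@8; visible region now rows[8,16) x cols[0,8) = 8x8
Op 2 fold_left: fold axis v@4; visible region now rows[8,16) x cols[0,4) = 8x4
Op 3 cut(0, 0): punch at orig (8,0); cuts so far [(8, 0)]; region rows[8,16) x cols[0,4) = 8x4
Op 4 cut(7, 3): punch at orig (15,3); cuts so far [(8, 0), (15, 3)]; region rows[8,16) x cols[0,4) = 8x4
Op 5 cut(0, 3): punch at orig (8,3); cuts so far [(8, 0), (8, 3), (15, 3)]; region rows[8,16) x cols[0,4) = 8x4
Op 6 cut(3, 0): punch at orig (11,0); cuts so far [(8, 0), (8, 3), (11, 0), (15, 3)]; region rows[8,16) x cols[0,4) = 8x4
Unfold 1 (reflect across v@4): 8 holes -> [(8, 0), (8, 3), (8, 4), (8, 7), (11, 0), (11, 7), (15, 3), (15, 4)]
Unfold 2 (reflect across h@8): 16 holes -> [(0, 3), (0, 4), (4, 0), (4, 7), (7, 0), (7, 3), (7, 4), (7, 7), (8, 0), (8, 3), (8, 4), (8, 7), (11, 0), (11, 7), (15, 3), (15, 4)]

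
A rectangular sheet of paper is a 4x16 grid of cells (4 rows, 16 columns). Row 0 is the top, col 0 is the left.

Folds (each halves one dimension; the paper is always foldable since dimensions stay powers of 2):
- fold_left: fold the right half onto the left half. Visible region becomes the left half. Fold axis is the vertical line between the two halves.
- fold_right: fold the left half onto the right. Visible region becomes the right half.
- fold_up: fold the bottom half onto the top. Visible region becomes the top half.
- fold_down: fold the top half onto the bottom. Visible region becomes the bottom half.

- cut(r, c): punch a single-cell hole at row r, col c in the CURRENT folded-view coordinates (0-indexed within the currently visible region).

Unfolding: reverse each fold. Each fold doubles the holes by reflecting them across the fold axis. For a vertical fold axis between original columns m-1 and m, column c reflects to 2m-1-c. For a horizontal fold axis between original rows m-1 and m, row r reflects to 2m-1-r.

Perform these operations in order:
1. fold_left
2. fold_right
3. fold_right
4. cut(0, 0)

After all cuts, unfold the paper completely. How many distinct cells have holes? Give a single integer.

Op 1 fold_left: fold axis v@8; visible region now rows[0,4) x cols[0,8) = 4x8
Op 2 fold_right: fold axis v@4; visible region now rows[0,4) x cols[4,8) = 4x4
Op 3 fold_right: fold axis v@6; visible region now rows[0,4) x cols[6,8) = 4x2
Op 4 cut(0, 0): punch at orig (0,6); cuts so far [(0, 6)]; region rows[0,4) x cols[6,8) = 4x2
Unfold 1 (reflect across v@6): 2 holes -> [(0, 5), (0, 6)]
Unfold 2 (reflect across v@4): 4 holes -> [(0, 1), (0, 2), (0, 5), (0, 6)]
Unfold 3 (reflect across v@8): 8 holes -> [(0, 1), (0, 2), (0, 5), (0, 6), (0, 9), (0, 10), (0, 13), (0, 14)]

Answer: 8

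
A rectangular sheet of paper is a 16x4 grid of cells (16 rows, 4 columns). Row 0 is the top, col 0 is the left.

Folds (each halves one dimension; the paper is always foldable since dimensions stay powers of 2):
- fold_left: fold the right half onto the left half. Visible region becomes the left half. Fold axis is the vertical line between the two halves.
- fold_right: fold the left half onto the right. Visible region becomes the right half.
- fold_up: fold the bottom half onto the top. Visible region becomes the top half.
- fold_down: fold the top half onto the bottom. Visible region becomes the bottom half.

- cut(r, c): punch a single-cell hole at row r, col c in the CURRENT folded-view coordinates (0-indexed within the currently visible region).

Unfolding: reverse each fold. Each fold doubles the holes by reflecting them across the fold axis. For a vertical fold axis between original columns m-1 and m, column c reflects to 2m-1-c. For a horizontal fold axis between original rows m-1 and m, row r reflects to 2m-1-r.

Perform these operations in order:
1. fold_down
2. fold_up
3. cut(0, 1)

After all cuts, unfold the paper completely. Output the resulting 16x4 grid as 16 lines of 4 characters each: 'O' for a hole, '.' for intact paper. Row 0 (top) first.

Op 1 fold_down: fold axis h@8; visible region now rows[8,16) x cols[0,4) = 8x4
Op 2 fold_up: fold axis h@12; visible region now rows[8,12) x cols[0,4) = 4x4
Op 3 cut(0, 1): punch at orig (8,1); cuts so far [(8, 1)]; region rows[8,12) x cols[0,4) = 4x4
Unfold 1 (reflect across h@12): 2 holes -> [(8, 1), (15, 1)]
Unfold 2 (reflect across h@8): 4 holes -> [(0, 1), (7, 1), (8, 1), (15, 1)]

Answer: .O..
....
....
....
....
....
....
.O..
.O..
....
....
....
....
....
....
.O..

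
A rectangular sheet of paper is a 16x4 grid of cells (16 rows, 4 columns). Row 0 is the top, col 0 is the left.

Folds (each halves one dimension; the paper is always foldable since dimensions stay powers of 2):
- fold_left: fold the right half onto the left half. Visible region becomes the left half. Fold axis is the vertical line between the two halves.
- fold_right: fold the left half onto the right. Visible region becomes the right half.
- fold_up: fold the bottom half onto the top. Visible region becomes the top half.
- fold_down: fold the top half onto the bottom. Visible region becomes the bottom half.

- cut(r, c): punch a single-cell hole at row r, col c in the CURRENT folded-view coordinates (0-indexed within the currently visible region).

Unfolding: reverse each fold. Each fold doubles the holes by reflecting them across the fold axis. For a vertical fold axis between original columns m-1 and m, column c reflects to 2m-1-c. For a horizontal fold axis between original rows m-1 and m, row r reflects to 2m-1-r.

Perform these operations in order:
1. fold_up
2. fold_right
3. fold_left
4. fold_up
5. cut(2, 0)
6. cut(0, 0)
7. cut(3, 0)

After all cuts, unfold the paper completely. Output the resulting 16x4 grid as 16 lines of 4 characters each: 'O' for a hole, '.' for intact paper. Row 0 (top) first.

Op 1 fold_up: fold axis h@8; visible region now rows[0,8) x cols[0,4) = 8x4
Op 2 fold_right: fold axis v@2; visible region now rows[0,8) x cols[2,4) = 8x2
Op 3 fold_left: fold axis v@3; visible region now rows[0,8) x cols[2,3) = 8x1
Op 4 fold_up: fold axis h@4; visible region now rows[0,4) x cols[2,3) = 4x1
Op 5 cut(2, 0): punch at orig (2,2); cuts so far [(2, 2)]; region rows[0,4) x cols[2,3) = 4x1
Op 6 cut(0, 0): punch at orig (0,2); cuts so far [(0, 2), (2, 2)]; region rows[0,4) x cols[2,3) = 4x1
Op 7 cut(3, 0): punch at orig (3,2); cuts so far [(0, 2), (2, 2), (3, 2)]; region rows[0,4) x cols[2,3) = 4x1
Unfold 1 (reflect across h@4): 6 holes -> [(0, 2), (2, 2), (3, 2), (4, 2), (5, 2), (7, 2)]
Unfold 2 (reflect across v@3): 12 holes -> [(0, 2), (0, 3), (2, 2), (2, 3), (3, 2), (3, 3), (4, 2), (4, 3), (5, 2), (5, 3), (7, 2), (7, 3)]
Unfold 3 (reflect across v@2): 24 holes -> [(0, 0), (0, 1), (0, 2), (0, 3), (2, 0), (2, 1), (2, 2), (2, 3), (3, 0), (3, 1), (3, 2), (3, 3), (4, 0), (4, 1), (4, 2), (4, 3), (5, 0), (5, 1), (5, 2), (5, 3), (7, 0), (7, 1), (7, 2), (7, 3)]
Unfold 4 (reflect across h@8): 48 holes -> [(0, 0), (0, 1), (0, 2), (0, 3), (2, 0), (2, 1), (2, 2), (2, 3), (3, 0), (3, 1), (3, 2), (3, 3), (4, 0), (4, 1), (4, 2), (4, 3), (5, 0), (5, 1), (5, 2), (5, 3), (7, 0), (7, 1), (7, 2), (7, 3), (8, 0), (8, 1), (8, 2), (8, 3), (10, 0), (10, 1), (10, 2), (10, 3), (11, 0), (11, 1), (11, 2), (11, 3), (12, 0), (12, 1), (12, 2), (12, 3), (13, 0), (13, 1), (13, 2), (13, 3), (15, 0), (15, 1), (15, 2), (15, 3)]

Answer: OOOO
....
OOOO
OOOO
OOOO
OOOO
....
OOOO
OOOO
....
OOOO
OOOO
OOOO
OOOO
....
OOOO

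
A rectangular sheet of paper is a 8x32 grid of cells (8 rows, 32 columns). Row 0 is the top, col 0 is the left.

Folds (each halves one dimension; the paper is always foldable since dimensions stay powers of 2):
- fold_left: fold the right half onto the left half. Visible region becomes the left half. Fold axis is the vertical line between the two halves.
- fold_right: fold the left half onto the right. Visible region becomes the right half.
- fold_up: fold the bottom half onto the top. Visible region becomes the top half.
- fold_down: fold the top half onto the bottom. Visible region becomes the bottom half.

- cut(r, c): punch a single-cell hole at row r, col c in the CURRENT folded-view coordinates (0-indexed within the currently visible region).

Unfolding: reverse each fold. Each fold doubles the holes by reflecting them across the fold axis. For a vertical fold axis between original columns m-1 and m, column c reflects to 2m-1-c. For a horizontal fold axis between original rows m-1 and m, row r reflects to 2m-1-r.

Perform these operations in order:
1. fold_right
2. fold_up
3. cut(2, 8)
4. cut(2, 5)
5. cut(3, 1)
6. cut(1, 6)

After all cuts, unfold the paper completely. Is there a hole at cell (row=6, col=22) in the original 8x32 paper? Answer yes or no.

Op 1 fold_right: fold axis v@16; visible region now rows[0,8) x cols[16,32) = 8x16
Op 2 fold_up: fold axis h@4; visible region now rows[0,4) x cols[16,32) = 4x16
Op 3 cut(2, 8): punch at orig (2,24); cuts so far [(2, 24)]; region rows[0,4) x cols[16,32) = 4x16
Op 4 cut(2, 5): punch at orig (2,21); cuts so far [(2, 21), (2, 24)]; region rows[0,4) x cols[16,32) = 4x16
Op 5 cut(3, 1): punch at orig (3,17); cuts so far [(2, 21), (2, 24), (3, 17)]; region rows[0,4) x cols[16,32) = 4x16
Op 6 cut(1, 6): punch at orig (1,22); cuts so far [(1, 22), (2, 21), (2, 24), (3, 17)]; region rows[0,4) x cols[16,32) = 4x16
Unfold 1 (reflect across h@4): 8 holes -> [(1, 22), (2, 21), (2, 24), (3, 17), (4, 17), (5, 21), (5, 24), (6, 22)]
Unfold 2 (reflect across v@16): 16 holes -> [(1, 9), (1, 22), (2, 7), (2, 10), (2, 21), (2, 24), (3, 14), (3, 17), (4, 14), (4, 17), (5, 7), (5, 10), (5, 21), (5, 24), (6, 9), (6, 22)]
Holes: [(1, 9), (1, 22), (2, 7), (2, 10), (2, 21), (2, 24), (3, 14), (3, 17), (4, 14), (4, 17), (5, 7), (5, 10), (5, 21), (5, 24), (6, 9), (6, 22)]

Answer: yes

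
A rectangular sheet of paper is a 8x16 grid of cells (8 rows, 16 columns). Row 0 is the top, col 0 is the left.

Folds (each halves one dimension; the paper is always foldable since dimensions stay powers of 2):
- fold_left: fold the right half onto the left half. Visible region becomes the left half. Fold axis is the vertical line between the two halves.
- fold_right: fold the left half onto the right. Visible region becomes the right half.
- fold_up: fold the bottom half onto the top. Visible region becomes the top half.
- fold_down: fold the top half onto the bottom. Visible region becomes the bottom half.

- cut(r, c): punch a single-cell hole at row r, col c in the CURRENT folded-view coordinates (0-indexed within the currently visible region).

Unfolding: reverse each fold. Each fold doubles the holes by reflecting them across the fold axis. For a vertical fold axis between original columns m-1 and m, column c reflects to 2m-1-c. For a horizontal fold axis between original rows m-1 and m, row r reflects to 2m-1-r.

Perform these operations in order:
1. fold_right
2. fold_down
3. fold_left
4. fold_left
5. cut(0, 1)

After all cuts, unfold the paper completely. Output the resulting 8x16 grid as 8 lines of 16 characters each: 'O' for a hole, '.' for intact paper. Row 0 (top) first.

Op 1 fold_right: fold axis v@8; visible region now rows[0,8) x cols[8,16) = 8x8
Op 2 fold_down: fold axis h@4; visible region now rows[4,8) x cols[8,16) = 4x8
Op 3 fold_left: fold axis v@12; visible region now rows[4,8) x cols[8,12) = 4x4
Op 4 fold_left: fold axis v@10; visible region now rows[4,8) x cols[8,10) = 4x2
Op 5 cut(0, 1): punch at orig (4,9); cuts so far [(4, 9)]; region rows[4,8) x cols[8,10) = 4x2
Unfold 1 (reflect across v@10): 2 holes -> [(4, 9), (4, 10)]
Unfold 2 (reflect across v@12): 4 holes -> [(4, 9), (4, 10), (4, 13), (4, 14)]
Unfold 3 (reflect across h@4): 8 holes -> [(3, 9), (3, 10), (3, 13), (3, 14), (4, 9), (4, 10), (4, 13), (4, 14)]
Unfold 4 (reflect across v@8): 16 holes -> [(3, 1), (3, 2), (3, 5), (3, 6), (3, 9), (3, 10), (3, 13), (3, 14), (4, 1), (4, 2), (4, 5), (4, 6), (4, 9), (4, 10), (4, 13), (4, 14)]

Answer: ................
................
................
.OO..OO..OO..OO.
.OO..OO..OO..OO.
................
................
................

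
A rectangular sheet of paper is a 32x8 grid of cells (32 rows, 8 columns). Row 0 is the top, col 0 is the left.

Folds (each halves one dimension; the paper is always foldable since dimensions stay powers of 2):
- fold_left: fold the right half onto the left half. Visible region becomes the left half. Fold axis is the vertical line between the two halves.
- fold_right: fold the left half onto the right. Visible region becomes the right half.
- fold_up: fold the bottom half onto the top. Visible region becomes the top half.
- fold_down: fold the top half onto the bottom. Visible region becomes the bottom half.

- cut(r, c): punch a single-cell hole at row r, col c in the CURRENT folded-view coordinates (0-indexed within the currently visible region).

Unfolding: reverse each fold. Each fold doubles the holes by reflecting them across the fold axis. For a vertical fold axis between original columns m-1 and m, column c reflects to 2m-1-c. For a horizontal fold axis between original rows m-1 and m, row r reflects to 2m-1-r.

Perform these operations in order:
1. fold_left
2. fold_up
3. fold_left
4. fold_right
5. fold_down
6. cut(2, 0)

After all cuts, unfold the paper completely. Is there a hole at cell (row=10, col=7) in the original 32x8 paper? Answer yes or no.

Op 1 fold_left: fold axis v@4; visible region now rows[0,32) x cols[0,4) = 32x4
Op 2 fold_up: fold axis h@16; visible region now rows[0,16) x cols[0,4) = 16x4
Op 3 fold_left: fold axis v@2; visible region now rows[0,16) x cols[0,2) = 16x2
Op 4 fold_right: fold axis v@1; visible region now rows[0,16) x cols[1,2) = 16x1
Op 5 fold_down: fold axis h@8; visible region now rows[8,16) x cols[1,2) = 8x1
Op 6 cut(2, 0): punch at orig (10,1); cuts so far [(10, 1)]; region rows[8,16) x cols[1,2) = 8x1
Unfold 1 (reflect across h@8): 2 holes -> [(5, 1), (10, 1)]
Unfold 2 (reflect across v@1): 4 holes -> [(5, 0), (5, 1), (10, 0), (10, 1)]
Unfold 3 (reflect across v@2): 8 holes -> [(5, 0), (5, 1), (5, 2), (5, 3), (10, 0), (10, 1), (10, 2), (10, 3)]
Unfold 4 (reflect across h@16): 16 holes -> [(5, 0), (5, 1), (5, 2), (5, 3), (10, 0), (10, 1), (10, 2), (10, 3), (21, 0), (21, 1), (21, 2), (21, 3), (26, 0), (26, 1), (26, 2), (26, 3)]
Unfold 5 (reflect across v@4): 32 holes -> [(5, 0), (5, 1), (5, 2), (5, 3), (5, 4), (5, 5), (5, 6), (5, 7), (10, 0), (10, 1), (10, 2), (10, 3), (10, 4), (10, 5), (10, 6), (10, 7), (21, 0), (21, 1), (21, 2), (21, 3), (21, 4), (21, 5), (21, 6), (21, 7), (26, 0), (26, 1), (26, 2), (26, 3), (26, 4), (26, 5), (26, 6), (26, 7)]
Holes: [(5, 0), (5, 1), (5, 2), (5, 3), (5, 4), (5, 5), (5, 6), (5, 7), (10, 0), (10, 1), (10, 2), (10, 3), (10, 4), (10, 5), (10, 6), (10, 7), (21, 0), (21, 1), (21, 2), (21, 3), (21, 4), (21, 5), (21, 6), (21, 7), (26, 0), (26, 1), (26, 2), (26, 3), (26, 4), (26, 5), (26, 6), (26, 7)]

Answer: yes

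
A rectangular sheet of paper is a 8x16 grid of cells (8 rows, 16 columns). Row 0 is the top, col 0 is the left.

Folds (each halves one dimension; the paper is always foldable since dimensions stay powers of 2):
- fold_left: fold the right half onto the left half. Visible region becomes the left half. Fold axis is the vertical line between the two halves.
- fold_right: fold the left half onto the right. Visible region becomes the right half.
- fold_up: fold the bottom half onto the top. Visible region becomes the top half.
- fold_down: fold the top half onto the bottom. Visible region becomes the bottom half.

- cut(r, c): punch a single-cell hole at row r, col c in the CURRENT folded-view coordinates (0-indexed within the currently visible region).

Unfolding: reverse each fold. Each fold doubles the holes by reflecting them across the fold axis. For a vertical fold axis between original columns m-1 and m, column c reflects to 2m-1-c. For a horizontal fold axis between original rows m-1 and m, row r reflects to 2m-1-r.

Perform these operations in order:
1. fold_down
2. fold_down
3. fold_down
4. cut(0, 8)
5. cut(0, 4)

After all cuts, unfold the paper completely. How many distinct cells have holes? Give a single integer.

Op 1 fold_down: fold axis h@4; visible region now rows[4,8) x cols[0,16) = 4x16
Op 2 fold_down: fold axis h@6; visible region now rows[6,8) x cols[0,16) = 2x16
Op 3 fold_down: fold axis h@7; visible region now rows[7,8) x cols[0,16) = 1x16
Op 4 cut(0, 8): punch at orig (7,8); cuts so far [(7, 8)]; region rows[7,8) x cols[0,16) = 1x16
Op 5 cut(0, 4): punch at orig (7,4); cuts so far [(7, 4), (7, 8)]; region rows[7,8) x cols[0,16) = 1x16
Unfold 1 (reflect across h@7): 4 holes -> [(6, 4), (6, 8), (7, 4), (7, 8)]
Unfold 2 (reflect across h@6): 8 holes -> [(4, 4), (4, 8), (5, 4), (5, 8), (6, 4), (6, 8), (7, 4), (7, 8)]
Unfold 3 (reflect across h@4): 16 holes -> [(0, 4), (0, 8), (1, 4), (1, 8), (2, 4), (2, 8), (3, 4), (3, 8), (4, 4), (4, 8), (5, 4), (5, 8), (6, 4), (6, 8), (7, 4), (7, 8)]

Answer: 16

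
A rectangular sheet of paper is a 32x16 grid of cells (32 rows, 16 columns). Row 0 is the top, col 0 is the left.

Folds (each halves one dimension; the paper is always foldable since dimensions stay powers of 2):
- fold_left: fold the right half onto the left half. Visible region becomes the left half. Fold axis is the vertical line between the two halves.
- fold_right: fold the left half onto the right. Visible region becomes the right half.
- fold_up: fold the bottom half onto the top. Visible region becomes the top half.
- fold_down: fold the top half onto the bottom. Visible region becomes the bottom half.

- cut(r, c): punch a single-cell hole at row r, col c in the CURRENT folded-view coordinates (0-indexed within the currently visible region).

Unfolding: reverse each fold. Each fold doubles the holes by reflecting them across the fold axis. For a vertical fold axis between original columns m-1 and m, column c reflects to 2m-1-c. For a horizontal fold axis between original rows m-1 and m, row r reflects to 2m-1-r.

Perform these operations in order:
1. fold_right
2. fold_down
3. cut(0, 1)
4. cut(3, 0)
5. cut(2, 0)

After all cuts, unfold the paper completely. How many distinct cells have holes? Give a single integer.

Answer: 12

Derivation:
Op 1 fold_right: fold axis v@8; visible region now rows[0,32) x cols[8,16) = 32x8
Op 2 fold_down: fold axis h@16; visible region now rows[16,32) x cols[8,16) = 16x8
Op 3 cut(0, 1): punch at orig (16,9); cuts so far [(16, 9)]; region rows[16,32) x cols[8,16) = 16x8
Op 4 cut(3, 0): punch at orig (19,8); cuts so far [(16, 9), (19, 8)]; region rows[16,32) x cols[8,16) = 16x8
Op 5 cut(2, 0): punch at orig (18,8); cuts so far [(16, 9), (18, 8), (19, 8)]; region rows[16,32) x cols[8,16) = 16x8
Unfold 1 (reflect across h@16): 6 holes -> [(12, 8), (13, 8), (15, 9), (16, 9), (18, 8), (19, 8)]
Unfold 2 (reflect across v@8): 12 holes -> [(12, 7), (12, 8), (13, 7), (13, 8), (15, 6), (15, 9), (16, 6), (16, 9), (18, 7), (18, 8), (19, 7), (19, 8)]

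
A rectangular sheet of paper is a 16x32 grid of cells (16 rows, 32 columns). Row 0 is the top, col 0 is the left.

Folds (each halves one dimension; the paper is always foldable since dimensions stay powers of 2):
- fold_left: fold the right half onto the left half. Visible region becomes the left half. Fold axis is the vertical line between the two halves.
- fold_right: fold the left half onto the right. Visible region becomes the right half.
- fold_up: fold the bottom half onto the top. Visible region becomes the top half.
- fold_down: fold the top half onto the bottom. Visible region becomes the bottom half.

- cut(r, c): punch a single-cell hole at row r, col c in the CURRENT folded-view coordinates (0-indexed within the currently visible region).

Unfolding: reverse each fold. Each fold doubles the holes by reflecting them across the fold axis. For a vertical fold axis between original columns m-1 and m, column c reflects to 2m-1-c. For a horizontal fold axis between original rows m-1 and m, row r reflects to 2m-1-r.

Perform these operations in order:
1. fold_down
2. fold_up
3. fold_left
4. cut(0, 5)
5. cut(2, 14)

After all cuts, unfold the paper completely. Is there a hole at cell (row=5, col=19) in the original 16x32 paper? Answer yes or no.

Op 1 fold_down: fold axis h@8; visible region now rows[8,16) x cols[0,32) = 8x32
Op 2 fold_up: fold axis h@12; visible region now rows[8,12) x cols[0,32) = 4x32
Op 3 fold_left: fold axis v@16; visible region now rows[8,12) x cols[0,16) = 4x16
Op 4 cut(0, 5): punch at orig (8,5); cuts so far [(8, 5)]; region rows[8,12) x cols[0,16) = 4x16
Op 5 cut(2, 14): punch at orig (10,14); cuts so far [(8, 5), (10, 14)]; region rows[8,12) x cols[0,16) = 4x16
Unfold 1 (reflect across v@16): 4 holes -> [(8, 5), (8, 26), (10, 14), (10, 17)]
Unfold 2 (reflect across h@12): 8 holes -> [(8, 5), (8, 26), (10, 14), (10, 17), (13, 14), (13, 17), (15, 5), (15, 26)]
Unfold 3 (reflect across h@8): 16 holes -> [(0, 5), (0, 26), (2, 14), (2, 17), (5, 14), (5, 17), (7, 5), (7, 26), (8, 5), (8, 26), (10, 14), (10, 17), (13, 14), (13, 17), (15, 5), (15, 26)]
Holes: [(0, 5), (0, 26), (2, 14), (2, 17), (5, 14), (5, 17), (7, 5), (7, 26), (8, 5), (8, 26), (10, 14), (10, 17), (13, 14), (13, 17), (15, 5), (15, 26)]

Answer: no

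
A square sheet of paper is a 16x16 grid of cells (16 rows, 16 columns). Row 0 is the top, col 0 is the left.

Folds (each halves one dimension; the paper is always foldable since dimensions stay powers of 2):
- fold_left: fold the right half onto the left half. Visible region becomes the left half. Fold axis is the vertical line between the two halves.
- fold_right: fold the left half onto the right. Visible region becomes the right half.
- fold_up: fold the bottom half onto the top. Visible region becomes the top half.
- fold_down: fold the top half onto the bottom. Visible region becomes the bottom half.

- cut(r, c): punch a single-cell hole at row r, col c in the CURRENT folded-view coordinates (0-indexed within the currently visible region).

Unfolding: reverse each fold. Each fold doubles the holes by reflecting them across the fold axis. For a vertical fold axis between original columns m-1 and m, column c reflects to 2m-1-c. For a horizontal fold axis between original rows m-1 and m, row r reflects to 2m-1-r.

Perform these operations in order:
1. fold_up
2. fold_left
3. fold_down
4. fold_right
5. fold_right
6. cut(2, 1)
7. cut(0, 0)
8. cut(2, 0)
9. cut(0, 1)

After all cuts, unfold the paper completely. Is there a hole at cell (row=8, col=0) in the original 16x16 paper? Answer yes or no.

Answer: no

Derivation:
Op 1 fold_up: fold axis h@8; visible region now rows[0,8) x cols[0,16) = 8x16
Op 2 fold_left: fold axis v@8; visible region now rows[0,8) x cols[0,8) = 8x8
Op 3 fold_down: fold axis h@4; visible region now rows[4,8) x cols[0,8) = 4x8
Op 4 fold_right: fold axis v@4; visible region now rows[4,8) x cols[4,8) = 4x4
Op 5 fold_right: fold axis v@6; visible region now rows[4,8) x cols[6,8) = 4x2
Op 6 cut(2, 1): punch at orig (6,7); cuts so far [(6, 7)]; region rows[4,8) x cols[6,8) = 4x2
Op 7 cut(0, 0): punch at orig (4,6); cuts so far [(4, 6), (6, 7)]; region rows[4,8) x cols[6,8) = 4x2
Op 8 cut(2, 0): punch at orig (6,6); cuts so far [(4, 6), (6, 6), (6, 7)]; region rows[4,8) x cols[6,8) = 4x2
Op 9 cut(0, 1): punch at orig (4,7); cuts so far [(4, 6), (4, 7), (6, 6), (6, 7)]; region rows[4,8) x cols[6,8) = 4x2
Unfold 1 (reflect across v@6): 8 holes -> [(4, 4), (4, 5), (4, 6), (4, 7), (6, 4), (6, 5), (6, 6), (6, 7)]
Unfold 2 (reflect across v@4): 16 holes -> [(4, 0), (4, 1), (4, 2), (4, 3), (4, 4), (4, 5), (4, 6), (4, 7), (6, 0), (6, 1), (6, 2), (6, 3), (6, 4), (6, 5), (6, 6), (6, 7)]
Unfold 3 (reflect across h@4): 32 holes -> [(1, 0), (1, 1), (1, 2), (1, 3), (1, 4), (1, 5), (1, 6), (1, 7), (3, 0), (3, 1), (3, 2), (3, 3), (3, 4), (3, 5), (3, 6), (3, 7), (4, 0), (4, 1), (4, 2), (4, 3), (4, 4), (4, 5), (4, 6), (4, 7), (6, 0), (6, 1), (6, 2), (6, 3), (6, 4), (6, 5), (6, 6), (6, 7)]
Unfold 4 (reflect across v@8): 64 holes -> [(1, 0), (1, 1), (1, 2), (1, 3), (1, 4), (1, 5), (1, 6), (1, 7), (1, 8), (1, 9), (1, 10), (1, 11), (1, 12), (1, 13), (1, 14), (1, 15), (3, 0), (3, 1), (3, 2), (3, 3), (3, 4), (3, 5), (3, 6), (3, 7), (3, 8), (3, 9), (3, 10), (3, 11), (3, 12), (3, 13), (3, 14), (3, 15), (4, 0), (4, 1), (4, 2), (4, 3), (4, 4), (4, 5), (4, 6), (4, 7), (4, 8), (4, 9), (4, 10), (4, 11), (4, 12), (4, 13), (4, 14), (4, 15), (6, 0), (6, 1), (6, 2), (6, 3), (6, 4), (6, 5), (6, 6), (6, 7), (6, 8), (6, 9), (6, 10), (6, 11), (6, 12), (6, 13), (6, 14), (6, 15)]
Unfold 5 (reflect across h@8): 128 holes -> [(1, 0), (1, 1), (1, 2), (1, 3), (1, 4), (1, 5), (1, 6), (1, 7), (1, 8), (1, 9), (1, 10), (1, 11), (1, 12), (1, 13), (1, 14), (1, 15), (3, 0), (3, 1), (3, 2), (3, 3), (3, 4), (3, 5), (3, 6), (3, 7), (3, 8), (3, 9), (3, 10), (3, 11), (3, 12), (3, 13), (3, 14), (3, 15), (4, 0), (4, 1), (4, 2), (4, 3), (4, 4), (4, 5), (4, 6), (4, 7), (4, 8), (4, 9), (4, 10), (4, 11), (4, 12), (4, 13), (4, 14), (4, 15), (6, 0), (6, 1), (6, 2), (6, 3), (6, 4), (6, 5), (6, 6), (6, 7), (6, 8), (6, 9), (6, 10), (6, 11), (6, 12), (6, 13), (6, 14), (6, 15), (9, 0), (9, 1), (9, 2), (9, 3), (9, 4), (9, 5), (9, 6), (9, 7), (9, 8), (9, 9), (9, 10), (9, 11), (9, 12), (9, 13), (9, 14), (9, 15), (11, 0), (11, 1), (11, 2), (11, 3), (11, 4), (11, 5), (11, 6), (11, 7), (11, 8), (11, 9), (11, 10), (11, 11), (11, 12), (11, 13), (11, 14), (11, 15), (12, 0), (12, 1), (12, 2), (12, 3), (12, 4), (12, 5), (12, 6), (12, 7), (12, 8), (12, 9), (12, 10), (12, 11), (12, 12), (12, 13), (12, 14), (12, 15), (14, 0), (14, 1), (14, 2), (14, 3), (14, 4), (14, 5), (14, 6), (14, 7), (14, 8), (14, 9), (14, 10), (14, 11), (14, 12), (14, 13), (14, 14), (14, 15)]
Holes: [(1, 0), (1, 1), (1, 2), (1, 3), (1, 4), (1, 5), (1, 6), (1, 7), (1, 8), (1, 9), (1, 10), (1, 11), (1, 12), (1, 13), (1, 14), (1, 15), (3, 0), (3, 1), (3, 2), (3, 3), (3, 4), (3, 5), (3, 6), (3, 7), (3, 8), (3, 9), (3, 10), (3, 11), (3, 12), (3, 13), (3, 14), (3, 15), (4, 0), (4, 1), (4, 2), (4, 3), (4, 4), (4, 5), (4, 6), (4, 7), (4, 8), (4, 9), (4, 10), (4, 11), (4, 12), (4, 13), (4, 14), (4, 15), (6, 0), (6, 1), (6, 2), (6, 3), (6, 4), (6, 5), (6, 6), (6, 7), (6, 8), (6, 9), (6, 10), (6, 11), (6, 12), (6, 13), (6, 14), (6, 15), (9, 0), (9, 1), (9, 2), (9, 3), (9, 4), (9, 5), (9, 6), (9, 7), (9, 8), (9, 9), (9, 10), (9, 11), (9, 12), (9, 13), (9, 14), (9, 15), (11, 0), (11, 1), (11, 2), (11, 3), (11, 4), (11, 5), (11, 6), (11, 7), (11, 8), (11, 9), (11, 10), (11, 11), (11, 12), (11, 13), (11, 14), (11, 15), (12, 0), (12, 1), (12, 2), (12, 3), (12, 4), (12, 5), (12, 6), (12, 7), (12, 8), (12, 9), (12, 10), (12, 11), (12, 12), (12, 13), (12, 14), (12, 15), (14, 0), (14, 1), (14, 2), (14, 3), (14, 4), (14, 5), (14, 6), (14, 7), (14, 8), (14, 9), (14, 10), (14, 11), (14, 12), (14, 13), (14, 14), (14, 15)]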